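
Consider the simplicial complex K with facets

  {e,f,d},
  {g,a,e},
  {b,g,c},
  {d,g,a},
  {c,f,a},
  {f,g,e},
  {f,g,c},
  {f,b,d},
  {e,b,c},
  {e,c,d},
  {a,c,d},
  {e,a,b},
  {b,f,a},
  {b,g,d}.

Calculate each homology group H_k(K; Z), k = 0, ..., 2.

H_0 = Z,  H_1 = Z^2,  H_2 = Z.

Take the total order a < b < c < d < e < f < g on the vertex set. Then K (dimension 2) consists of the simplices:

  0-simplices (7): a, b, c, d, e, f, g
  1-simplices (21): ab, ac, ad, ae, af, ag, bc, bd, be, bf, bg, cd, ce, cf, cg, de, df, dg, ef, eg, fg
  2-simplices (14): abe, abf, acd, acf, adg, aeg, bce, bcg, bdf, bdg, cde, cfg, def, efg

Hence C_0 ≅ Z^7, C_1 ≅ Z^21, C_2 ≅ Z^14.

Boundary ∂_1: C_1 → C_0 is given by ∂[p,q] = [q] − [p]. For instance
  ∂be = e − b.
This gives a 7×21 integer matrix of rank 6; reducing to Smith normal form yields diagonal entries (1,1,1,1,1,1).

∂_2: C_2 → C_1 maps a triangle to the signed sum of its edges. For instance
  ∂acd = cd − ad + ac,
  ∂bdg = dg − bg + bd.
As a 21×14 matrix over Z this has rank 13, with invariant factors (1,1,1,1,1,1,1,1,1,1,1,1,1).

From H_k ≅ ker(∂_k) / im(∂_{k+1}) we obtain:

  H_0: rank C_0 − rank ∂_1 = 7 − 6 = 1, and the invariant factors of ∂_1 are all 1, so H_0 ≅ Z.
  H_1: rank ker ∂_1 − rank ∂_2 = (21 − 6) − 13 = 2, and the invariant factors of ∂_2 are all 1, so H_1 ≅ Z^2.
  H_2: rank ker ∂_2 − rank ∂_3 = (14 − 13) − 0 = 1, and there is no ∂_3, so H_2 ≅ Z.

As a check, the Euler characteristic is 7 − 21 + 14 = 0, which agrees with 1 − 2 + 1 = 0.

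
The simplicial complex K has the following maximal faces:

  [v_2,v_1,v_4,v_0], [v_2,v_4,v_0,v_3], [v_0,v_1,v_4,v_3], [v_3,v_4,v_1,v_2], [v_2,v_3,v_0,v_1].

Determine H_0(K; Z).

H_0 = Z.

We work with the vertex ordering v_0 < v_1 < v_2 < v_3 < v_4. The simplices of K, each written with vertices in increasing order, are:

  0-simplices (5): [v_0], [v_1], [v_2], [v_3], [v_4]
  1-simplices (10): [v_0,v_1], [v_0,v_2], [v_0,v_3], [v_0,v_4], [v_1,v_2], [v_1,v_3], [v_1,v_4], [v_2,v_3], [v_2,v_4], [v_3,v_4]
  2-simplices (10): [v_0,v_1,v_2], [v_0,v_1,v_3], [v_0,v_1,v_4], [v_0,v_2,v_3], [v_0,v_2,v_4], [v_0,v_3,v_4], [v_1,v_2,v_3], [v_1,v_2,v_4], [v_1,v_3,v_4], [v_2,v_3,v_4]
  3-simplices (5): [v_0,v_1,v_2,v_3], [v_0,v_1,v_2,v_4], [v_0,v_1,v_3,v_4], [v_0,v_2,v_3,v_4], [v_1,v_2,v_3,v_4]

Hence C_0 ≅ Z^5, C_1 ≅ Z^10, C_2 ≅ Z^10, C_3 ≅ Z^5.

The boundary map ∂_1: C_1 → C_0 sends each edge [p,q] (with p < q) to q − p.
The resulting 5×10 matrix has rank 4, and its Smith normal form has invariant factors (1,1,1,1).

Boundary ∂_2: C_2 → C_1 maps a triangle to the signed sum of its edges. For instance
  ∂[v_0,v_3,v_4] = [v_3,v_4] − [v_0,v_4] + [v_0,v_3],
  ∂[v_2,v_3,v_4] = [v_3,v_4] − [v_2,v_4] + [v_2,v_3].
As a 10×10 matrix over Z this has rank 6, with invariant factors (1,1,1,1,1,1).

The boundary map ∂_3: C_3 → C_2 sends each 3-simplex σ to the alternating sum Σ_i (−1)^i (σ with its i-th vertex removed). For instance
  ∂[v_1,v_2,v_3,v_4] = [v_2,v_3,v_4] − [v_1,v_3,v_4] + [v_1,v_2,v_4] − [v_1,v_2,v_3],
  ∂[v_0,v_1,v_2,v_3] = [v_1,v_2,v_3] − [v_0,v_2,v_3] + [v_0,v_1,v_3] − [v_0,v_1,v_2].
This gives a 10×5 integer matrix of rank 4; reducing to Smith normal form yields diagonal entries (1,1,1,1).

Computing H_k = (kernel of ∂_k) / (image of ∂_{k+1}):

  H_0: rank C_0 − rank ∂_1 = 5 − 4 = 1, and the invariant factors of ∂_1 are all 1, so H_0 ≅ Z.

(K is a triangulation of the 3-sphere S^3.)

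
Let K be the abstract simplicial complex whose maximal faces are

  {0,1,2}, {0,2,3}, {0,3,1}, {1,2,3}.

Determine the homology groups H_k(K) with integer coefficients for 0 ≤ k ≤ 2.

We work with the vertex ordering 0 < 1 < 2 < 3. The simplices of K, each written with vertices in increasing order, are:

  0-simplices (4): [0], [1], [2], [3]
  1-simplices (6): [0,1], [0,2], [0,3], [1,2], [1,3], [2,3]
  2-simplices (4): [0,1,2], [0,1,3], [0,2,3], [1,2,3]

so the chain groups are C_0 ≅ Z^4, C_1 ≅ Z^6, C_2 ≅ Z^4.

∂_1: C_1 → C_0 is given by ∂[p,q] = [q] − [p]. For instance
  ∂[1,2] = [2] − [1].
The resulting 4×6 matrix has rank 3, and its Smith normal form has invariant factors (1,1,1).

∂_2: C_2 → C_1 acts by ∂[p,q,r] = [q,r] − [p,r] + [p,q]. For instance
  ∂[1,2,3] = [2,3] − [1,3] + [1,2],
  ∂[0,1,2] = [1,2] − [0,2] + [0,1].
As a 6×4 matrix over Z this has rank 3, with invariant factors (1,1,1).

From H_k ≅ ker(∂_k) / im(∂_{k+1}) we obtain:

  H_0: rank C_0 − rank ∂_1 = 4 − 3 = 1, and the invariant factors of ∂_1 are all 1, so H_0 = Z.
  H_1: rank ker ∂_1 − rank ∂_2 = (6 − 3) − 3 = 0, and the invariant factors of ∂_2 are all 1, so H_1 = 0.
  H_2: rank ker ∂_2 − rank ∂_3 = (4 − 3) − 0 = 1, and there is no ∂_3, so H_2 = Z.

H_0 ≅ Z,  H_1 = 0,  H_2 ≅ Z.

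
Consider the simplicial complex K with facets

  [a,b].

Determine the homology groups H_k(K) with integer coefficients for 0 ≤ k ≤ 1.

H_0 = Z,  H_1 = 0.

Take the total order a < b on the vertex set. Then K (dimension 1) consists of the simplices:

  0-simplices (2): a, b
  1-simplices (1): ab

so the chain groups are C_0 ≅ Z^2, C_1 ≅ Z^1.

The boundary map ∂_1: C_1 → C_0 is given by ∂[p,q] = [q] − [p]. For instance
  ∂ab = b − a.
The 2×1 boundary matrix has rank 1 and Smith normal form diag(1).

Now H_k = ker ∂_k / im ∂_{k+1}, so:

  H_0: rank C_0 − rank ∂_1 = 2 − 1 = 1, and the invariant factors of ∂_1 are all 1, so H_0 = Z.
  H_1: rank ker ∂_1 − rank ∂_2 = (1 − 1) − 0 = 0, and there is no ∂_2, so H_1 = 0.

As a check, the Euler characteristic is 2 − 1 = 1, which agrees with 1 − 0 = 1.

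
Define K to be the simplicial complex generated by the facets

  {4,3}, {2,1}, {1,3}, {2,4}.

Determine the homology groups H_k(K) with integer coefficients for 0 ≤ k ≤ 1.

H_0 = Z,  H_1 = Z.

Fix the vertex order 1 < 2 < 3 < 4 and write every simplex with vertices in increasing order. Then dim K = 1 and the simplices of K are:

  0-simplices (4): [1], [2], [3], [4]
  1-simplices (4): [1,2], [1,3], [2,4], [3,4]

giving chain groups C_0 ≅ Z^4, C_1 ≅ Z^4.

Boundary ∂_1: C_1 → C_0 sends each edge [p,q] (with p < q) to q − p.
This gives a 4×4 integer matrix of rank 3; reducing to Smith normal form yields diagonal entries (1,1,1).

From H_k ≅ ker(∂_k) / im(∂_{k+1}) we obtain:

  H_0: rank C_0 − rank ∂_1 = 4 − 3 = 1, and the invariant factors of ∂_1 are all 1, so H_0 = Z.
  H_1: rank ker ∂_1 − rank ∂_2 = (4 − 3) − 0 = 1, and there is no ∂_2, so H_1 = Z.

(K is a triangulation of the circle S^1.)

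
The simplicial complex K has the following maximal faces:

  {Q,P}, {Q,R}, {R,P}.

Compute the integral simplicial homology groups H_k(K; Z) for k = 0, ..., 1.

Fix the vertex order P < Q < R and write every simplex with vertices in increasing order. Then dim K = 1 and the simplices of K are:

  0-simplices (3): P, Q, R
  1-simplices (3): PQ, PR, QR

so the chain groups are C_0 ≅ Z^3, C_1 ≅ Z^3.

The boundary map ∂_1: C_1 → C_0 maps an edge to its endpoints' difference, ∂[p,q] = q − p. For instance
  ∂PR = R − P.
This gives a 3×3 integer matrix of rank 2; reducing to Smith normal form yields diagonal entries (1,1).

From H_k ≅ ker(∂_k) / im(∂_{k+1}) we obtain:

  H_0: rank C_0 − rank ∂_1 = 3 − 2 = 1, and the invariant factors of ∂_1 are all 1, so H_0 ≅ Z.
  H_1: rank ker ∂_1 − rank ∂_2 = (3 − 2) − 0 = 1, and there is no ∂_2, so H_1 ≅ Z.

As a check, the Euler characteristic is 3 − 3 = 0, which agrees with 1 − 1 = 0.
(K is a triangulation of the circle S^1.)

H_0 = Z,  H_1 = Z.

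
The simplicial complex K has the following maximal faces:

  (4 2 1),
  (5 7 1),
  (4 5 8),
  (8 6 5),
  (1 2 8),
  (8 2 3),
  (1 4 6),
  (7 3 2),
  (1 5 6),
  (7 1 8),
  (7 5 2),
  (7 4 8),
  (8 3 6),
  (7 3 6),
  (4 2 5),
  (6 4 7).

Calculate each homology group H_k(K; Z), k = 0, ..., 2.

We work with the vertex ordering 1 < 2 < 3 < 4 < 5 < 6 < 7 < 8. The simplices of K, each written with vertices in increasing order, are:

  0-simplices (8): [1], [2], [3], [4], [5], [6], [7], [8]
  1-simplices (24): (24 of them)
  2-simplices (16): [1,2,4], [1,2,8], [1,4,6], [1,5,6], [1,5,7], [1,7,8], [2,3,7], [2,3,8], [2,4,5], [2,5,7], [3,6,7], [3,6,8], [4,5,8], [4,6,7], [4,7,8], [5,6,8]

giving chain groups C_0 ≅ Z^8, C_1 ≅ Z^24, C_2 ≅ Z^16.

∂_1: C_1 → C_0 sends each edge [p,q] (with p < q) to q − p. For instance
  ∂[2,7] = [7] − [2].
The resulting 8×24 matrix has rank 7, and its Smith normal form has invariant factors (1,1,1,1,1,1,1).

Boundary ∂_2: C_2 → C_1 acts by ∂[p,q,r] = [q,r] − [p,r] + [p,q]. For instance
  ∂[1,5,6] = [5,6] − [1,6] + [1,5],
  ∂[2,3,8] = [3,8] − [2,8] + [2,3].
The 24×16 boundary matrix has rank 15 and Smith normal form diag(1,1,1,1,1,1,1,1,1,1,1,1,1,1,1).

Reading off H_k = ker ∂_k / im ∂_{k+1}:

  H_0: rank C_0 − rank ∂_1 = 8 − 7 = 1, and the invariant factors of ∂_1 are all 1, so H_0 ≅ Z.
  H_1: rank ker ∂_1 − rank ∂_2 = (24 − 7) − 15 = 2, and the invariant factors of ∂_2 are all 1, so H_1 ≅ Z^2.
  H_2: rank ker ∂_2 − rank ∂_3 = (16 − 15) − 0 = 1, and there is no ∂_3, so H_2 ≅ Z.

H_0 ≅ Z,  H_1 ≅ Z^2,  H_2 ≅ Z.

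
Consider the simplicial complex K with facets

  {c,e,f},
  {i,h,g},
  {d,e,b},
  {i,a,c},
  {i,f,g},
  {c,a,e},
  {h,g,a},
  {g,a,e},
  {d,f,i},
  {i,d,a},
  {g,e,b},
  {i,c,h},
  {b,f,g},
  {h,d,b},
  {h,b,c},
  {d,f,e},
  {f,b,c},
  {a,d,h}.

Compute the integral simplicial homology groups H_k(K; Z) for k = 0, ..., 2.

Fix the vertex order a < b < c < d < e < f < g < h < i and write every simplex with vertices in increasing order. Then dim K = 2 and the simplices of K are:

  0-simplices (9): a, b, c, d, e, f, g, h, i
  1-simplices (27): ac, ad, ae, ag, ah, ai, bc, bd, be, bf, bg, bh, ce, cf, ch, ci, de, df, dh, di, ef, eg, fg, fi, gh, gi, hi
  2-simplices (18): ace, aci, adh, adi, aeg, agh, bcf, bch, bde, bdh, beg, bfg, cef, chi, def, dfi, fgi, ghi

Hence C_0 ≅ Z^9, C_1 ≅ Z^27, C_2 ≅ Z^18.

∂_1: C_1 → C_0 sends each edge [p,q] (with p < q) to q − p. For instance
  ∂gi = i − g.
The resulting 9×27 matrix has rank 8, and its Smith normal form has invariant factors (1,1,1,1,1,1,1,1).

Boundary ∂_2: C_2 → C_1 acts by ∂[p,q,r] = [q,r] − [p,r] + [p,q]. For instance
  ∂ghi = hi − gi + gh,
  ∂bcf = cf − bf + bc.
The resulting 27×18 matrix has rank 18, and its Smith normal form has invariant factors (1,1,1,1,1,1,1,1,1,1,1,1,1,1,1,1,1,2).

Reading off H_k = ker ∂_k / im ∂_{k+1}:

  H_0: rank C_0 − rank ∂_1 = 9 − 8 = 1, and the invariant factors of ∂_1 are all 1, so H_0 = Z.
  H_1: rank ker ∂_1 − rank ∂_2 = (27 − 8) − 18 = 1, and ∂_2 has invariant factor 2 > 1, so H_1 = Z ⊕ Z_2.
  H_2: rank ker ∂_2 − rank ∂_3 = (18 − 18) − 0 = 0, and there is no ∂_3, so H_2 = 0.

As a check, the Euler characteristic is 9 − 27 + 18 = 0, which agrees with 1 − 1 + 0 = 0.

H_0 = Z,  H_1 = Z ⊕ Z_2,  H_2 = 0.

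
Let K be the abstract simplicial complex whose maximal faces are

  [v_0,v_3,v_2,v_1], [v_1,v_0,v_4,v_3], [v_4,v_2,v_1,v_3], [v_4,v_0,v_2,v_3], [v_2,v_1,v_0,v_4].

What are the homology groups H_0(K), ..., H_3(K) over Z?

Order the vertices as v_0 < v_1 < v_2 < v_3 < v_4. Listing each simplex with vertices in this order, K has dimension 3 with simplices:

  0-simplices (5): [v_0], [v_1], [v_2], [v_3], [v_4]
  1-simplices (10): [v_0,v_1], [v_0,v_2], [v_0,v_3], [v_0,v_4], [v_1,v_2], [v_1,v_3], [v_1,v_4], [v_2,v_3], [v_2,v_4], [v_3,v_4]
  2-simplices (10): [v_0,v_1,v_2], [v_0,v_1,v_3], [v_0,v_1,v_4], [v_0,v_2,v_3], [v_0,v_2,v_4], [v_0,v_3,v_4], [v_1,v_2,v_3], [v_1,v_2,v_4], [v_1,v_3,v_4], [v_2,v_3,v_4]
  3-simplices (5): [v_0,v_1,v_2,v_3], [v_0,v_1,v_2,v_4], [v_0,v_1,v_3,v_4], [v_0,v_2,v_3,v_4], [v_1,v_2,v_3,v_4]

so the chain groups are C_0 ≅ Z^5, C_1 ≅ Z^10, C_2 ≅ Z^10, C_3 ≅ Z^5.

The boundary map ∂_1: C_1 → C_0 is given by ∂[p,q] = [q] − [p]. For instance
  ∂[v_2,v_4] = [v_4] − [v_2].
The resulting 5×10 matrix has rank 4, and its Smith normal form has invariant factors (1,1,1,1).

The boundary map ∂_2: C_2 → C_1 maps a triangle to the signed sum of its edges. For instance
  ∂[v_0,v_3,v_4] = [v_3,v_4] − [v_0,v_4] + [v_0,v_3],
  ∂[v_0,v_1,v_4] = [v_1,v_4] − [v_0,v_4] + [v_0,v_1].
This gives a 10×10 integer matrix of rank 6; reducing to Smith normal form yields diagonal entries (1,1,1,1,1,1).

The boundary map ∂_3: C_3 → C_2 sends each 3-simplex σ to the alternating sum Σ_i (−1)^i (σ with its i-th vertex removed). For instance
  ∂[v_1,v_2,v_3,v_4] = [v_2,v_3,v_4] − [v_1,v_3,v_4] + [v_1,v_2,v_4] − [v_1,v_2,v_3],
  ∂[v_0,v_2,v_3,v_4] = [v_2,v_3,v_4] − [v_0,v_3,v_4] + [v_0,v_2,v_4] − [v_0,v_2,v_3].
As a 10×5 matrix over Z this has rank 4, with invariant factors (1,1,1,1).

From H_k ≅ ker(∂_k) / im(∂_{k+1}) we obtain:

  H_0: rank C_0 − rank ∂_1 = 5 − 4 = 1, and the invariant factors of ∂_1 are all 1, so H_0 = Z.
  H_1: rank ker ∂_1 − rank ∂_2 = (10 − 4) − 6 = 0, and the invariant factors of ∂_2 are all 1, so H_1 = 0.
  H_2: rank ker ∂_2 − rank ∂_3 = (10 − 6) − 4 = 0, and the invariant factors of ∂_3 are all 1, so H_2 = 0.
  H_3: rank ker ∂_3 − rank ∂_4 = (5 − 4) − 0 = 1, and there is no ∂_4, so H_3 = Z.

As a check, the Euler characteristic is 5 − 10 + 10 − 5 = 0, which agrees with 1 − 0 + 0 − 1 = 0.

H_0 = Z,  H_1 = 0,  H_2 = 0,  H_3 = Z.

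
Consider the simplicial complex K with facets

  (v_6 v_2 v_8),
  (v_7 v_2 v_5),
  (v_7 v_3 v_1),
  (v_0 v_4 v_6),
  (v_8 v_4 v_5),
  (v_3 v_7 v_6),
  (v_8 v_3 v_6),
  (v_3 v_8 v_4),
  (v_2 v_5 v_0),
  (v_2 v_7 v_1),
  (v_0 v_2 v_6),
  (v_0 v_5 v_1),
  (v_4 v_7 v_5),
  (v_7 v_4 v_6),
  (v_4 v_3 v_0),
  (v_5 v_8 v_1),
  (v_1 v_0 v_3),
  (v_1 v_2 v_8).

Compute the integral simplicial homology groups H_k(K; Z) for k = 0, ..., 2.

Fix the vertex order v_0 < v_1 < v_2 < v_3 < v_4 < v_5 < v_6 < v_7 < v_8 and write every simplex with vertices in increasing order. Then dim K = 2 and the simplices of K are:

  0-simplices (9): [v_0], [v_1], [v_2], [v_3], [v_4], [v_5], [v_6], [v_7], [v_8]
  1-simplices (27): (27 of them)
  2-simplices (18): (18 of them)

Hence C_0 ≅ Z^9, C_1 ≅ Z^27, C_2 ≅ Z^18.

Boundary ∂_1: C_1 → C_0 sends each edge [p,q] (with p < q) to q − p.
The resulting 9×27 matrix has rank 8, and its Smith normal form has invariant factors (1,1,1,1,1,1,1,1).

∂_2: C_2 → C_1 maps a triangle to the signed sum of its edges. For instance
  ∂[v_1,v_3,v_7] = [v_3,v_7] − [v_1,v_7] + [v_1,v_3],
  ∂[v_1,v_2,v_7] = [v_2,v_7] − [v_1,v_7] + [v_1,v_2].
As a 27×18 matrix over Z this has rank 18, with invariant factors (1,1,1,1,1,1,1,1,1,1,1,1,1,1,1,1,1,2).

Computing H_k = (kernel of ∂_k) / (image of ∂_{k+1}):

  H_0: rank C_0 − rank ∂_1 = 9 − 8 = 1, and the invariant factors of ∂_1 are all 1, so H_0 = Z.
  H_1: rank ker ∂_1 − rank ∂_2 = (27 − 8) − 18 = 1, and ∂_2 has invariant factor 2 > 1, so H_1 = Z ⊕ Z/2.
  H_2: rank ker ∂_2 − rank ∂_3 = (18 − 18) − 0 = 0, and there is no ∂_3, so H_2 = 0.

(K is a triangulation of the Klein bottle.)

H_0 = Z,  H_1 = Z ⊕ Z/2,  H_2 = 0.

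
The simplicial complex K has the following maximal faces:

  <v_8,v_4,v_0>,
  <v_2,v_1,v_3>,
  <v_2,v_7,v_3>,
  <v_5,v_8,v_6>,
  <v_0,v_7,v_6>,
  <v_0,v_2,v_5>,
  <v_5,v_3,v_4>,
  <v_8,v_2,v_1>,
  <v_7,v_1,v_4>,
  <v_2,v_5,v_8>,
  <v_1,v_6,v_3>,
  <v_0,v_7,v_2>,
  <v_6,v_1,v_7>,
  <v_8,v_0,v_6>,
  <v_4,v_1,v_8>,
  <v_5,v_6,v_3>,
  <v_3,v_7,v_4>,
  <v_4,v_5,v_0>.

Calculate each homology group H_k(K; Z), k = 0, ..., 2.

We work with the vertex ordering v_0 < v_1 < v_2 < v_3 < v_4 < v_5 < v_6 < v_7 < v_8. The simplices of K, each written with vertices in increasing order, are:

  0-simplices (9): [v_0], [v_1], [v_2], [v_3], [v_4], [v_5], [v_6], [v_7], [v_8]
  1-simplices (27): (27 of them)
  2-simplices (18): (18 of them)

giving chain groups C_0 ≅ Z^9, C_1 ≅ Z^27, C_2 ≅ Z^18.

Boundary ∂_1: C_1 → C_0 sends each edge [p,q] (with p < q) to q − p.
As a 9×27 matrix over Z this has rank 8, with invariant factors (1,1,1,1,1,1,1,1).

The boundary map ∂_2: C_2 → C_1 sends each 2-simplex [p,q,r] to [q,r] − [p,r] + [p,q]. For instance
  ∂[v_1,v_4,v_7] = [v_4,v_7] − [v_1,v_7] + [v_1,v_4],
  ∂[v_1,v_2,v_8] = [v_2,v_8] − [v_1,v_8] + [v_1,v_2].
The resulting 27×18 matrix has rank 18, and its Smith normal form has invariant factors (1,1,1,1,1,1,1,1,1,1,1,1,1,1,1,1,1,2).

From H_k ≅ ker(∂_k) / im(∂_{k+1}) we obtain:

  H_0: rank C_0 − rank ∂_1 = 9 − 8 = 1, and the invariant factors of ∂_1 are all 1, so H_0 ≅ Z.
  H_1: rank ker ∂_1 − rank ∂_2 = (27 − 8) − 18 = 1, and ∂_2 has invariant factor 2 > 1, so H_1 ≅ Z ⊕ Z/2Z.
  H_2: rank ker ∂_2 − rank ∂_3 = (18 − 18) − 0 = 0, and there is no ∂_3, so H_2 ≅ 0.

H_0 = Z,  H_1 = Z ⊕ Z/2Z,  H_2 = 0.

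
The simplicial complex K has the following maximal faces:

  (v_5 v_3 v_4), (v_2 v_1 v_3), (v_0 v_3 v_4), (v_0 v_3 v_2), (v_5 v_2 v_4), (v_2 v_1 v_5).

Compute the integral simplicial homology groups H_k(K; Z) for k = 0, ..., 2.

Take the total order v_0 < v_1 < v_2 < v_3 < v_4 < v_5 on the vertex set. Then K (dimension 2) consists of the simplices:

  0-simplices (6): [v_0], [v_1], [v_2], [v_3], [v_4], [v_5]
  1-simplices (12): [v_0,v_2], [v_0,v_3], [v_0,v_4], [v_1,v_2], [v_1,v_3], [v_1,v_5], [v_2,v_3], [v_2,v_4], [v_2,v_5], [v_3,v_4], [v_3,v_5], [v_4,v_5]
  2-simplices (6): [v_0,v_2,v_3], [v_0,v_3,v_4], [v_1,v_2,v_3], [v_1,v_2,v_5], [v_2,v_4,v_5], [v_3,v_4,v_5]

Hence C_0 ≅ Z^6, C_1 ≅ Z^12, C_2 ≅ Z^6.

Boundary ∂_1: C_1 → C_0 sends each edge [p,q] (with p < q) to q − p. For instance
  ∂[v_1,v_3] = [v_3] − [v_1].
The 6×12 boundary matrix has rank 5 and Smith normal form diag(1,1,1,1,1).

Boundary ∂_2: C_2 → C_1 acts by ∂[p,q,r] = [q,r] − [p,r] + [p,q]. For instance
  ∂[v_0,v_3,v_4] = [v_3,v_4] − [v_0,v_4] + [v_0,v_3],
  ∂[v_0,v_2,v_3] = [v_2,v_3] − [v_0,v_3] + [v_0,v_2].
This gives a 12×6 integer matrix of rank 6; reducing to Smith normal form yields diagonal entries (1,1,1,1,1,1).

Computing H_k = (kernel of ∂_k) / (image of ∂_{k+1}):

  H_0: rank C_0 − rank ∂_1 = 6 − 5 = 1, and the invariant factors of ∂_1 are all 1, so H_0 = Z.
  H_1: rank ker ∂_1 − rank ∂_2 = (12 − 5) − 6 = 1, and the invariant factors of ∂_2 are all 1, so H_1 = Z.
  H_2: rank ker ∂_2 − rank ∂_3 = (6 − 6) − 0 = 0, and there is no ∂_3, so H_2 = 0.

H_0 ≅ Z,  H_1 ≅ Z,  H_2 = 0.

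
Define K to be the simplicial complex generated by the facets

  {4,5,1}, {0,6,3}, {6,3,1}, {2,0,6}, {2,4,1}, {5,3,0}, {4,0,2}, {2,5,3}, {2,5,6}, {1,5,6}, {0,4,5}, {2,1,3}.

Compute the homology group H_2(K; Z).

H_2 ≅ 0.

Fix the vertex order 0 < 1 < 2 < 3 < 4 < 5 < 6 and write every simplex with vertices in increasing order. Then dim K = 2 and the simplices of K are:

  0-simplices (7): [0], [1], [2], [3], [4], [5], [6]
  1-simplices (18): [0,2], [0,3], [0,4], [0,5], [0,6], [1,2], [1,3], [1,4], [1,5], [1,6], [2,3], [2,4], [2,5], [2,6], [3,5], [3,6], [4,5], [5,6]
  2-simplices (12): [0,2,4], [0,2,6], [0,3,5], [0,3,6], [0,4,5], [1,2,3], [1,2,4], [1,3,6], [1,4,5], [1,5,6], [2,3,5], [2,5,6]

Hence C_0 ≅ Z^7, C_1 ≅ Z^18, C_2 ≅ Z^12.

The boundary map ∂_1: C_1 → C_0 sends each edge [p,q] (with p < q) to q − p. For instance
  ∂[3,5] = [5] − [3].
The resulting 7×18 matrix has rank 6, and its Smith normal form has invariant factors (1,1,1,1,1,1).

The boundary map ∂_2: C_2 → C_1 acts by ∂[p,q,r] = [q,r] − [p,r] + [p,q]. For instance
  ∂[0,3,5] = [3,5] − [0,5] + [0,3],
  ∂[2,3,5] = [3,5] − [2,5] + [2,3].
The 18×12 boundary matrix has rank 12 and Smith normal form diag(1,1,1,1,1,1,1,1,1,1,1,2).

Computing H_k = (kernel of ∂_k) / (image of ∂_{k+1}):

  H_2: rank ker ∂_2 − rank ∂_3 = (12 − 12) − 0 = 0, and there is no ∂_3, so H_2 ≅ 0.

(K is a triangulation of the real projective plane RP^2.)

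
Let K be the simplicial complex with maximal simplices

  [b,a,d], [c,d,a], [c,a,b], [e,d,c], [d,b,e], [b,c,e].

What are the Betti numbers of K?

We work with the vertex ordering a < b < c < d < e. The simplices of K, each written with vertices in increasing order, are:

  0-simplices (5): a, b, c, d, e
  1-simplices (9): ab, ac, ad, bc, bd, be, cd, ce, de
  2-simplices (6): abc, abd, acd, bce, bde, cde

Hence C_0 ≅ Z^5, C_1 ≅ Z^9, C_2 ≅ Z^6.

The boundary map ∂_1: C_1 → C_0 is given by ∂[p,q] = [q] − [p].
The 5×9 boundary matrix has rank 4 and Smith normal form diag(1,1,1,1).

∂_2: C_2 → C_1 maps a triangle to the signed sum of its edges. For instance
  ∂acd = cd − ad + ac,
  ∂bce = ce − be + bc.
This gives a 9×6 integer matrix of rank 5; reducing to Smith normal form yields diagonal entries (1,1,1,1,1).

Now H_k = ker ∂_k / im ∂_{k+1}, so:

  H_0: rank C_0 − rank ∂_1 = 5 − 4 = 1, and the invariant factors of ∂_1 are all 1, so H_0 = Z.
  H_1: rank ker ∂_1 − rank ∂_2 = (9 − 4) − 5 = 0, and the invariant factors of ∂_2 are all 1, so H_1 = 0.
  H_2: rank ker ∂_2 − rank ∂_3 = (6 − 5) − 0 = 1, and there is no ∂_3, so H_2 = Z.

Hence the Betti numbers are b_0 = 1, b_1 = 0, b_2 = 1.

b_0 = 1, b_1 = 0, b_2 = 1.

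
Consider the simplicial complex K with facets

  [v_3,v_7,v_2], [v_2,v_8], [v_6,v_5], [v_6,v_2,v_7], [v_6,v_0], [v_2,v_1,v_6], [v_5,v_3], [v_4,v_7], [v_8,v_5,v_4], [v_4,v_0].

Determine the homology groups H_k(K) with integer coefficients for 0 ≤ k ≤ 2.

H_0 = Z,  H_1 = Z^4,  H_2 = 0.

Order the vertices as v_0 < v_1 < v_2 < v_3 < v_4 < v_5 < v_6 < v_7 < v_8. Listing each simplex with vertices in this order, K has dimension 2 with simplices:

  0-simplices (9): [v_0], [v_1], [v_2], [v_3], [v_4], [v_5], [v_6], [v_7], [v_8]
  1-simplices (16): (16 of them)
  2-simplices (4): [v_1,v_2,v_6], [v_2,v_3,v_7], [v_2,v_6,v_7], [v_4,v_5,v_8]

giving chain groups C_0 ≅ Z^9, C_1 ≅ Z^16, C_2 ≅ Z^4.

The boundary map ∂_1: C_1 → C_0 is given by ∂[p,q] = [q] − [p]. For instance
  ∂[v_1,v_2] = [v_2] − [v_1].
As a 9×16 matrix over Z this has rank 8, with invariant factors (1,1,1,1,1,1,1,1).

The boundary map ∂_2: C_2 → C_1 maps a triangle to the signed sum of its edges. For instance
  ∂[v_1,v_2,v_6] = [v_2,v_6] − [v_1,v_6] + [v_1,v_2],
  ∂[v_2,v_3,v_7] = [v_3,v_7] − [v_2,v_7] + [v_2,v_3].
This gives a 16×4 integer matrix of rank 4; reducing to Smith normal form yields diagonal entries (1,1,1,1).

Computing H_k = (kernel of ∂_k) / (image of ∂_{k+1}):

  H_0: rank C_0 − rank ∂_1 = 9 − 8 = 1, and the invariant factors of ∂_1 are all 1, so H_0 = Z.
  H_1: rank ker ∂_1 − rank ∂_2 = (16 − 8) − 4 = 4, and the invariant factors of ∂_2 are all 1, so H_1 = Z^4.
  H_2: rank ker ∂_2 − rank ∂_3 = (4 − 4) − 0 = 0, and there is no ∂_3, so H_2 = 0.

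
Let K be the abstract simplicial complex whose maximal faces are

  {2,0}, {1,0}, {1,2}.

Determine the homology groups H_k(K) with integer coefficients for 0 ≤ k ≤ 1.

H_0 = Z,  H_1 = Z.

We work with the vertex ordering 0 < 1 < 2. The simplices of K, each written with vertices in increasing order, are:

  0-simplices (3): [0], [1], [2]
  1-simplices (3): [0,1], [0,2], [1,2]

Hence C_0 ≅ Z^3, C_1 ≅ Z^3.

The boundary map ∂_1: C_1 → C_0 sends each edge [p,q] (with p < q) to q − p. For instance
  ∂[0,2] = [2] − [0].
The 3×3 boundary matrix has rank 2 and Smith normal form diag(1,1).

From H_k ≅ ker(∂_k) / im(∂_{k+1}) we obtain:

  H_0: rank C_0 − rank ∂_1 = 3 − 2 = 1, and the invariant factors of ∂_1 are all 1, so H_0 ≅ Z.
  H_1: rank ker ∂_1 − rank ∂_2 = (3 − 2) − 0 = 1, and there is no ∂_2, so H_1 ≅ Z.

(K is a triangulation of the circle S^1.)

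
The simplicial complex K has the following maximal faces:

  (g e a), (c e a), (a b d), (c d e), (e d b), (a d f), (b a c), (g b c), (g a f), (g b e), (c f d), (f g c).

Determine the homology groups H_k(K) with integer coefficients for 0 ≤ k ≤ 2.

H_0 ≅ Z,  H_1 ≅ Z/2Z,  H_2 = 0.

Take the total order a < b < c < d < e < f < g on the vertex set. Then K (dimension 2) consists of the simplices:

  0-simplices (7): a, b, c, d, e, f, g
  1-simplices (18): ab, ac, ad, ae, af, ag, bc, bd, be, bg, cd, ce, cf, cg, de, df, eg, fg
  2-simplices (12): abc, abd, ace, adf, aeg, afg, bcg, bde, beg, cde, cdf, cfg

giving chain groups C_0 ≅ Z^7, C_1 ≅ Z^18, C_2 ≅ Z^12.

The boundary map ∂_1: C_1 → C_0 is given by ∂[p,q] = [q] − [p]. For instance
  ∂bd = d − b.
This gives a 7×18 integer matrix of rank 6; reducing to Smith normal form yields diagonal entries (1,1,1,1,1,1).

∂_2: C_2 → C_1 maps a triangle to the signed sum of its edges. For instance
  ∂adf = df − af + ad,
  ∂cde = de − ce + cd.
The 18×12 boundary matrix has rank 12 and Smith normal form diag(1,1,1,1,1,1,1,1,1,1,1,2).

Computing H_k = (kernel of ∂_k) / (image of ∂_{k+1}):

  H_0: rank C_0 − rank ∂_1 = 7 − 6 = 1, and the invariant factors of ∂_1 are all 1, so H_0 = Z.
  H_1: rank ker ∂_1 − rank ∂_2 = (18 − 6) − 12 = 0, and ∂_2 has invariant factor 2 > 1, so H_1 = Z/2Z.
  H_2: rank ker ∂_2 − rank ∂_3 = (12 − 12) − 0 = 0, and there is no ∂_3, so H_2 = 0.

(K is a triangulation of the real projective plane RP^2.)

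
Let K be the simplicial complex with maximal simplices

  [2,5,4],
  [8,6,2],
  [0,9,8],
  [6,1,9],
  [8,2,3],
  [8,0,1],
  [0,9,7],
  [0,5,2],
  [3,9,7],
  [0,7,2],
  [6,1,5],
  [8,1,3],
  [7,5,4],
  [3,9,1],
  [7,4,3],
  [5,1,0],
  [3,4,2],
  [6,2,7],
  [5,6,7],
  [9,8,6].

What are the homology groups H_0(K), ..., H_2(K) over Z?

H_0 ≅ Z,  H_1 ≅ Z × Z/2,  H_2 = 0.

Order the vertices as 0 < 1 < 2 < 3 < 4 < 5 < 6 < 7 < 8 < 9. Listing each simplex with vertices in this order, K has dimension 2 with simplices:

  0-simplices (10): [0], [1], [2], [3], [4], [5], [6], [7], [8], [9]
  1-simplices (30): (30 of them)
  2-simplices (20): (20 of them)

Hence C_0 ≅ Z^10, C_1 ≅ Z^30, C_2 ≅ Z^20.

Boundary ∂_1: C_1 → C_0 is given by ∂[p,q] = [q] − [p].
The resulting 10×30 matrix has rank 9, and its Smith normal form has invariant factors (1,1,1,1,1,1,1,1,1).

Boundary ∂_2: C_2 → C_1 acts by ∂[p,q,r] = [q,r] − [p,r] + [p,q]. For instance
  ∂[2,3,4] = [3,4] − [2,4] + [2,3],
  ∂[2,6,7] = [6,7] − [2,7] + [2,6].
As a 30×20 matrix over Z this has rank 20, with invariant factors (1,1,1,1,1,1,1,1,1,1,1,1,1,1,1,1,1,1,1,2).

Now H_k = ker ∂_k / im ∂_{k+1}, so:

  H_0: rank C_0 − rank ∂_1 = 10 − 9 = 1, and the invariant factors of ∂_1 are all 1, so H_0 ≅ Z.
  H_1: rank ker ∂_1 − rank ∂_2 = (30 − 9) − 20 = 1, and ∂_2 has invariant factor 2 > 1, so H_1 ≅ Z × Z/2.
  H_2: rank ker ∂_2 − rank ∂_3 = (20 − 20) − 0 = 0, and there is no ∂_3, so H_2 ≅ 0.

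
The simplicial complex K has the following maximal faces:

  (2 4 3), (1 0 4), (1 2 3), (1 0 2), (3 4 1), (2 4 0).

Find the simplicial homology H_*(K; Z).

Fix the vertex order 0 < 1 < 2 < 3 < 4 and write every simplex with vertices in increasing order. Then dim K = 2 and the simplices of K are:

  0-simplices (5): [0], [1], [2], [3], [4]
  1-simplices (9): [0,1], [0,2], [0,4], [1,2], [1,3], [1,4], [2,3], [2,4], [3,4]
  2-simplices (6): [0,1,2], [0,1,4], [0,2,4], [1,2,3], [1,3,4], [2,3,4]

Hence C_0 ≅ Z^5, C_1 ≅ Z^9, C_2 ≅ Z^6.

∂_1: C_1 → C_0 sends each edge [p,q] (with p < q) to q − p. For instance
  ∂[2,3] = [3] − [2].
As a 5×9 matrix over Z this has rank 4, with invariant factors (1,1,1,1).

The boundary map ∂_2: C_2 → C_1 acts by ∂[p,q,r] = [q,r] − [p,r] + [p,q]. For instance
  ∂[1,3,4] = [3,4] − [1,4] + [1,3],
  ∂[0,1,4] = [1,4] − [0,4] + [0,1].
The 9×6 boundary matrix has rank 5 and Smith normal form diag(1,1,1,1,1).

Now H_k = ker ∂_k / im ∂_{k+1}, so:

  H_0: rank C_0 − rank ∂_1 = 5 − 4 = 1, and the invariant factors of ∂_1 are all 1, so H_0 = Z.
  H_1: rank ker ∂_1 − rank ∂_2 = (9 − 4) − 5 = 0, and the invariant factors of ∂_2 are all 1, so H_1 = 0.
  H_2: rank ker ∂_2 − rank ∂_3 = (6 − 5) − 0 = 1, and there is no ∂_3, so H_2 = Z.

As a check, the Euler characteristic is 5 − 9 + 6 = 2, which agrees with 1 − 0 + 1 = 2.

H_0 = Z,  H_1 = 0,  H_2 = Z.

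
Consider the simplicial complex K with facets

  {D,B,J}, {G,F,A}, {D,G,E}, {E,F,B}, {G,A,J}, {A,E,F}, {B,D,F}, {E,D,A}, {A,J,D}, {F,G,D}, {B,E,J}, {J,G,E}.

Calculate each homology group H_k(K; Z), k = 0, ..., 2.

H_0 = Z,  H_1 = Z/2Z,  H_2 = 0.

We work with the vertex ordering A < B < D < E < F < G < J. The simplices of K, each written with vertices in increasing order, are:

  0-simplices (7): A, B, D, E, F, G, J
  1-simplices (18): AD, AE, AF, AG, AJ, BD, BE, BF, BJ, DE, DF, DG, DJ, EF, EG, EJ, FG, GJ
  2-simplices (12): ADE, ADJ, AEF, AFG, AGJ, BDF, BDJ, BEF, BEJ, DEG, DFG, EGJ

giving chain groups C_0 ≅ Z^7, C_1 ≅ Z^18, C_2 ≅ Z^12.

Boundary ∂_1: C_1 → C_0 sends each edge [p,q] (with p < q) to q − p.
The resulting 7×18 matrix has rank 6, and its Smith normal form has invariant factors (1,1,1,1,1,1).

∂_2: C_2 → C_1 acts by ∂[p,q,r] = [q,r] − [p,r] + [p,q]. For instance
  ∂BDF = DF − BF + BD,
  ∂AEF = EF − AF + AE.
As a 18×12 matrix over Z this has rank 12, with invariant factors (1,1,1,1,1,1,1,1,1,1,1,2).

Reading off H_k = ker ∂_k / im ∂_{k+1}:

  H_0: rank C_0 − rank ∂_1 = 7 − 6 = 1, and the invariant factors of ∂_1 are all 1, so H_0 = Z.
  H_1: rank ker ∂_1 − rank ∂_2 = (18 − 6) − 12 = 0, and ∂_2 has invariant factor 2 > 1, so H_1 = Z/2Z.
  H_2: rank ker ∂_2 − rank ∂_3 = (12 − 12) − 0 = 0, and there is no ∂_3, so H_2 = 0.

(K is a triangulation of the real projective plane RP^2.)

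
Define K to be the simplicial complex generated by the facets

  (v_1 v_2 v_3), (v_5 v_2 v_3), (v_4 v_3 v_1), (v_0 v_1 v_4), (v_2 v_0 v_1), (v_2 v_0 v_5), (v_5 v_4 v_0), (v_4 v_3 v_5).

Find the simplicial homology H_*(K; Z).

H_0 ≅ Z,  H_1 = 0,  H_2 ≅ Z.

Order the vertices as v_0 < v_1 < v_2 < v_3 < v_4 < v_5. Listing each simplex with vertices in this order, K has dimension 2 with simplices:

  0-simplices (6): [v_0], [v_1], [v_2], [v_3], [v_4], [v_5]
  1-simplices (12): [v_0,v_1], [v_0,v_2], [v_0,v_4], [v_0,v_5], [v_1,v_2], [v_1,v_3], [v_1,v_4], [v_2,v_3], [v_2,v_5], [v_3,v_4], [v_3,v_5], [v_4,v_5]
  2-simplices (8): [v_0,v_1,v_2], [v_0,v_1,v_4], [v_0,v_2,v_5], [v_0,v_4,v_5], [v_1,v_2,v_3], [v_1,v_3,v_4], [v_2,v_3,v_5], [v_3,v_4,v_5]

so the chain groups are C_0 ≅ Z^6, C_1 ≅ Z^12, C_2 ≅ Z^8.

Boundary ∂_1: C_1 → C_0 sends each edge [p,q] (with p < q) to q − p. For instance
  ∂[v_1,v_2] = [v_2] − [v_1].
The resulting 6×12 matrix has rank 5, and its Smith normal form has invariant factors (1,1,1,1,1).

The boundary map ∂_2: C_2 → C_1 acts by ∂[p,q,r] = [q,r] − [p,r] + [p,q]. For instance
  ∂[v_0,v_4,v_5] = [v_4,v_5] − [v_0,v_5] + [v_0,v_4],
  ∂[v_1,v_2,v_3] = [v_2,v_3] − [v_1,v_3] + [v_1,v_2].
As a 12×8 matrix over Z this has rank 7, with invariant factors (1,1,1,1,1,1,1).

Reading off H_k = ker ∂_k / im ∂_{k+1}:

  H_0: rank C_0 − rank ∂_1 = 6 − 5 = 1, and the invariant factors of ∂_1 are all 1, so H_0 ≅ Z.
  H_1: rank ker ∂_1 − rank ∂_2 = (12 − 5) − 7 = 0, and the invariant factors of ∂_2 are all 1, so H_1 ≅ 0.
  H_2: rank ker ∂_2 − rank ∂_3 = (8 − 7) − 0 = 1, and there is no ∂_3, so H_2 ≅ Z.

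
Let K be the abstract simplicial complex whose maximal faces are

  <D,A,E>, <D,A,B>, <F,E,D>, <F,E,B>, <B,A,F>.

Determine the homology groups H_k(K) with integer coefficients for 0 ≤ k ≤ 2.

K has 5 vertices, 10 edges, 5 triangles.
rank ∂_0 = 0, rank ∂_1 = 4 ⇒ b_0 = 5 − 0 − 4 = 1; all invariant factors of ∂_1 are 1 so no torsion. So H_0 ≅ Z.
rank ∂_1 = 4, rank ∂_2 = 5 ⇒ b_1 = 10 − 4 − 5 = 1; all invariant factors of ∂_2 are 1 so no torsion. So H_1 ≅ Z.
rank ∂_2 = 5, rank ∂_3 = 0 ⇒ b_2 = 5 − 5 − 0 = 0. So H_2 ≅ 0.

H_0 ≅ Z,  H_1 ≅ Z,  H_2 = 0.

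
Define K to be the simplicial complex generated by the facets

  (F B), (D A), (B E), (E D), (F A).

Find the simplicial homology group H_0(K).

We work with the vertex ordering A < B < D < E < F. The simplices of K, each written with vertices in increasing order, are:

  0-simplices (5): A, B, D, E, F
  1-simplices (5): AD, AF, BE, BF, DE

giving chain groups C_0 ≅ Z^5, C_1 ≅ Z^5.

Boundary ∂_1: C_1 → C_0 is given by ∂[p,q] = [q] − [p]. For instance
  ∂AD = D − A.
The 5×5 boundary matrix has rank 4 and Smith normal form diag(1,1,1,1).

From H_k ≅ ker(∂_k) / im(∂_{k+1}) we obtain:

  H_0: rank C_0 − rank ∂_1 = 5 − 4 = 1, and the invariant factors of ∂_1 are all 1, so H_0 = Z.

H_0 = Z.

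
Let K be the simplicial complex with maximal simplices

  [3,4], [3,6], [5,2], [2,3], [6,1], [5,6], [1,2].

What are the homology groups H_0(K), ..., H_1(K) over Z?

H_0 ≅ Z,  H_1 ≅ Z^2.

Fix the vertex order 1 < 2 < 3 < 4 < 5 < 6 and write every simplex with vertices in increasing order. Then dim K = 1 and the simplices of K are:

  0-simplices (6): [1], [2], [3], [4], [5], [6]
  1-simplices (7): [1,2], [1,6], [2,3], [2,5], [3,4], [3,6], [5,6]

giving chain groups C_0 ≅ Z^6, C_1 ≅ Z^7.

The boundary map ∂_1: C_1 → C_0 maps an edge to its endpoints' difference, ∂[p,q] = q − p. For instance
  ∂[1,6] = [6] − [1].
The 6×7 boundary matrix has rank 5 and Smith normal form diag(1,1,1,1,1).

Computing H_k = (kernel of ∂_k) / (image of ∂_{k+1}):

  H_0: rank C_0 − rank ∂_1 = 6 − 5 = 1, and the invariant factors of ∂_1 are all 1, so H_0 ≅ Z.
  H_1: rank ker ∂_1 − rank ∂_2 = (7 − 5) − 0 = 2, and there is no ∂_2, so H_1 ≅ Z^2.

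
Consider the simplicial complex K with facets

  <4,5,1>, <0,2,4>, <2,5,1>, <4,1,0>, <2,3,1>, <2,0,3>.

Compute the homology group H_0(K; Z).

H_0 ≅ Z.

Fix the vertex order 0 < 1 < 2 < 3 < 4 < 5 and write every simplex with vertices in increasing order. Then dim K = 2 and the simplices of K are:

  0-simplices (6): [0], [1], [2], [3], [4], [5]
  1-simplices (12): [0,1], [0,2], [0,3], [0,4], [1,2], [1,3], [1,4], [1,5], [2,3], [2,4], [2,5], [4,5]
  2-simplices (6): [0,1,4], [0,2,3], [0,2,4], [1,2,3], [1,2,5], [1,4,5]

giving chain groups C_0 ≅ Z^6, C_1 ≅ Z^12, C_2 ≅ Z^6.

∂_1: C_1 → C_0 maps an edge to its endpoints' difference, ∂[p,q] = q − p. For instance
  ∂[4,5] = [5] − [4].
The 6×12 boundary matrix has rank 5 and Smith normal form diag(1,1,1,1,1).

Boundary ∂_2: C_2 → C_1 acts by ∂[p,q,r] = [q,r] − [p,r] + [p,q]. For instance
  ∂[0,2,4] = [2,4] − [0,4] + [0,2],
  ∂[0,1,4] = [1,4] − [0,4] + [0,1].
The resulting 12×6 matrix has rank 6, and its Smith normal form has invariant factors (1,1,1,1,1,1).

From H_k ≅ ker(∂_k) / im(∂_{k+1}) we obtain:

  H_0: rank C_0 − rank ∂_1 = 6 − 5 = 1, and the invariant factors of ∂_1 are all 1, so H_0 = Z.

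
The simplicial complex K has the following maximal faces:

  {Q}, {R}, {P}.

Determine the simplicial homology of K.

H_0 = Z^3.

Fix the vertex order P < Q < R and write every simplex with vertices in increasing order. Then dim K = 0 and the simplices of K are:

  0-simplices (3): P, Q, R

Hence C_0 ≅ Z^3.

Computing H_k = (kernel of ∂_k) / (image of ∂_{k+1}):

  H_0: rank C_0 − rank ∂_1 = 3 − 0 = 3, and there is no ∂_1, so H_0 = Z^3.

(K is a triangulation of a set of 3 points.)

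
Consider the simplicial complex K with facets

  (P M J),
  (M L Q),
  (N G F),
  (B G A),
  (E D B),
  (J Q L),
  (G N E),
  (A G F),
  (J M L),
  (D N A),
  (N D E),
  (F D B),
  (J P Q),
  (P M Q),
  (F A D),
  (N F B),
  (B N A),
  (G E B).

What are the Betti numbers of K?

b_0 = 2, b_1 = 0, b_2 = 1.

Take the total order A < B < D < E < F < G < J < L < M < N < P < Q on the vertex set. Then K (dimension 2) consists of the simplices:

  0-simplices (12): A, B, D, E, F, G, J, L, M, N, P, Q
  1-simplices (27): AB, AD, AF, AG, AN, BD, BE, BF, BG, BN, DE, DF, DN, EG, EN, FG, FN, GN, JL, JM, JP, JQ, LM, LQ, MP, MQ, PQ
  2-simplices (18): ABG, ABN, ADF, ADN, AFG, BDE, BDF, BEG, BFN, DEN, EGN, FGN, JLM, JLQ, JMP, JPQ, LMQ, MPQ

giving chain groups C_0 ≅ Z^12, C_1 ≅ Z^27, C_2 ≅ Z^18.

The boundary map ∂_1: C_1 → C_0 is given by ∂[p,q] = [q] − [p].
The 12×27 boundary matrix has rank 10 and Smith normal form diag(1,1,1,1,1,1,1,1,1,1).

The boundary map ∂_2: C_2 → C_1 acts by ∂[p,q,r] = [q,r] − [p,r] + [p,q]. For instance
  ∂ADN = DN − AN + AD,
  ∂ABN = BN − AN + AB.
The 27×18 boundary matrix has rank 17 and Smith normal form diag(1,1,1,1,1,1,1,1,1,1,1,1,1,1,1,1,2).

From H_k ≅ ker(∂_k) / im(∂_{k+1}) we obtain:

  H_0: rank C_0 − rank ∂_1 = 12 − 10 = 2, and the invariant factors of ∂_1 are all 1, so H_0 = Z^2.
  H_1: rank ker ∂_1 − rank ∂_2 = (27 − 10) − 17 = 0, and ∂_2 has invariant factor 2 > 1, so H_1 = Z/2Z.
  H_2: rank ker ∂_2 − rank ∂_3 = (18 − 17) − 0 = 1, and there is no ∂_3, so H_2 = Z.

Hence the Betti numbers are b_0 = 2, b_1 = 0, b_2 = 1.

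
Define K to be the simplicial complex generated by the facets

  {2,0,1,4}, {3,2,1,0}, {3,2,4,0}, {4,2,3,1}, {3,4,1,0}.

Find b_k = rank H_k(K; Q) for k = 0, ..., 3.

Order the vertices as 0 < 1 < 2 < 3 < 4. Listing each simplex with vertices in this order, K has dimension 3 with simplices:

  0-simplices (5): [0], [1], [2], [3], [4]
  1-simplices (10): [0,1], [0,2], [0,3], [0,4], [1,2], [1,3], [1,4], [2,3], [2,4], [3,4]
  2-simplices (10): [0,1,2], [0,1,3], [0,1,4], [0,2,3], [0,2,4], [0,3,4], [1,2,3], [1,2,4], [1,3,4], [2,3,4]
  3-simplices (5): [0,1,2,3], [0,1,2,4], [0,1,3,4], [0,2,3,4], [1,2,3,4]

Hence C_0 ≅ Z^5, C_1 ≅ Z^10, C_2 ≅ Z^10, C_3 ≅ Z^5.

Boundary ∂_1: C_1 → C_0 sends each edge [p,q] (with p < q) to q − p.
As a 5×10 matrix over Z this has rank 4, with invariant factors (1,1,1,1).

Boundary ∂_2: C_2 → C_1 maps a triangle to the signed sum of its edges. For instance
  ∂[0,1,2] = [1,2] − [0,2] + [0,1],
  ∂[0,1,4] = [1,4] − [0,4] + [0,1].
This gives a 10×10 integer matrix of rank 6; reducing to Smith normal form yields diagonal entries (1,1,1,1,1,1).

The boundary map ∂_3: C_3 → C_2 sends each 3-simplex σ to the alternating sum Σ_i (−1)^i (σ with its i-th vertex removed). For instance
  ∂[0,1,2,3] = [1,2,3] − [0,2,3] + [0,1,3] − [0,1,2],
  ∂[0,1,2,4] = [1,2,4] − [0,2,4] + [0,1,4] − [0,1,2].
As a 10×5 matrix over Z this has rank 4, with invariant factors (1,1,1,1).

Now H_k = ker ∂_k / im ∂_{k+1}, so:

  H_0: rank C_0 − rank ∂_1 = 5 − 4 = 1, and the invariant factors of ∂_1 are all 1, so H_0 ≅ Z.
  H_1: rank ker ∂_1 − rank ∂_2 = (10 − 4) − 6 = 0, and the invariant factors of ∂_2 are all 1, so H_1 ≅ 0.
  H_2: rank ker ∂_2 − rank ∂_3 = (10 − 6) − 4 = 0, and the invariant factors of ∂_3 are all 1, so H_2 ≅ 0.
  H_3: rank ker ∂_3 − rank ∂_4 = (5 − 4) − 0 = 1, and there is no ∂_4, so H_3 ≅ Z.

(K is a triangulation of the 3-sphere S^3.)

Hence the Betti numbers are b_0 = 1, b_1 = 0, b_2 = 0, b_3 = 1.

b_0 = 1, b_1 = 0, b_2 = 0, b_3 = 1.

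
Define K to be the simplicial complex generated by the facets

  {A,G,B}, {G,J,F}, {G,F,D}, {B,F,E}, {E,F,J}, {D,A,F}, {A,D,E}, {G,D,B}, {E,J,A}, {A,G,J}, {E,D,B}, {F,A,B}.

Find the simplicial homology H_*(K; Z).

H_0 = Z,  H_1 = Z/2,  H_2 = 0.

Take the total order A < B < D < E < F < G < J on the vertex set. Then K (dimension 2) consists of the simplices:

  0-simplices (7): A, B, D, E, F, G, J
  1-simplices (18): AB, AD, AE, AF, AG, AJ, BD, BE, BF, BG, DE, DF, DG, EF, EJ, FG, FJ, GJ
  2-simplices (12): ABF, ABG, ADE, ADF, AEJ, AGJ, BDE, BDG, BEF, DFG, EFJ, FGJ

giving chain groups C_0 ≅ Z^7, C_1 ≅ Z^18, C_2 ≅ Z^12.

Boundary ∂_1: C_1 → C_0 maps an edge to its endpoints' difference, ∂[p,q] = q − p. For instance
  ∂AD = D − A.
This gives a 7×18 integer matrix of rank 6; reducing to Smith normal form yields diagonal entries (1,1,1,1,1,1).

The boundary map ∂_2: C_2 → C_1 sends each 2-simplex [p,q,r] to [q,r] − [p,r] + [p,q]. For instance
  ∂ADF = DF − AF + AD,
  ∂AEJ = EJ − AJ + AE.
The 18×12 boundary matrix has rank 12 and Smith normal form diag(1,1,1,1,1,1,1,1,1,1,1,2).

From H_k ≅ ker(∂_k) / im(∂_{k+1}) we obtain:

  H_0: rank C_0 − rank ∂_1 = 7 − 6 = 1, and the invariant factors of ∂_1 are all 1, so H_0 ≅ Z.
  H_1: rank ker ∂_1 − rank ∂_2 = (18 − 6) − 12 = 0, and ∂_2 has invariant factor 2 > 1, so H_1 ≅ Z/2.
  H_2: rank ker ∂_2 − rank ∂_3 = (12 − 12) − 0 = 0, and there is no ∂_3, so H_2 ≅ 0.

(K is a triangulation of the real projective plane RP^2.)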